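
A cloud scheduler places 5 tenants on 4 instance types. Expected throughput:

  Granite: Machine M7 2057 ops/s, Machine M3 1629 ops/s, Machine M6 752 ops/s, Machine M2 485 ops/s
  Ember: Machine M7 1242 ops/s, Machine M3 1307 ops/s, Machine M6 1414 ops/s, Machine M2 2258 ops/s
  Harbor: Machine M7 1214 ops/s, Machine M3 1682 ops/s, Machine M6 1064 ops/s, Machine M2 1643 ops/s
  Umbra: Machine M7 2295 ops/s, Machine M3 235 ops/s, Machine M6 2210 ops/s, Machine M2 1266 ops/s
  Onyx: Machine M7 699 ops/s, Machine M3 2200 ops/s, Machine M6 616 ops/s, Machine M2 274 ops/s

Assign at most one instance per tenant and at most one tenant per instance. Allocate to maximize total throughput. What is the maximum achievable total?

Treat this as an assignment problem: match each tenant to one instance.
Optimal: Granite→Machine M7 (2057 ops/s), Onyx→Machine M3 (2200 ops/s), Umbra→Machine M6 (2210 ops/s), Ember→Machine M2 (2258 ops/s) — total 2057+2200+2210+2258 = 8725 ops/s.
Row-greedy (each tenant in turn takes its best remaining instance) gives 8207 ops/s, worse by 518.
Next-best assignment: Granite→Machine M7, Harbor→Machine M3, Umbra→Machine M6, Ember→Machine M2 = 8207 ops/s.
No other one-to-one assignment exceeds 8725 ops/s.

Maximum total: 8725 ops/s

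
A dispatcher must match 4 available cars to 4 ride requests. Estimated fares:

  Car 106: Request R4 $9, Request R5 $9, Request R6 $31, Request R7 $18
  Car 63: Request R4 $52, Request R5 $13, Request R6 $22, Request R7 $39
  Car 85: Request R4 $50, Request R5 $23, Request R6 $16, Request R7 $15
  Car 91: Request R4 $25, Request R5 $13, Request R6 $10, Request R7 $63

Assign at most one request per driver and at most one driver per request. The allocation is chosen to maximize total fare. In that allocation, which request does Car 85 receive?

Optimal: Car 106→Request R6 ($31), Car 63→Request R4 ($52), Car 85→Request R5 ($23), Car 91→Request R7 ($63) — total 31+52+23+63 = $169.
Next-best assignment: Car 106→Request R6, Car 63→Request R5, Car 85→Request R4, Car 91→Request R7 = $157.
Swapping Car 63↔Car 85 (Car 63→Request R5 $13, Car 85→Request R4 $50) loses 12.
Car 85's own top request is Request R4 ($50), but forcing Car 85→Request R4 and reassigning the rest optimally gives only $157 — worse by 12.

Car 85 receives Request R5.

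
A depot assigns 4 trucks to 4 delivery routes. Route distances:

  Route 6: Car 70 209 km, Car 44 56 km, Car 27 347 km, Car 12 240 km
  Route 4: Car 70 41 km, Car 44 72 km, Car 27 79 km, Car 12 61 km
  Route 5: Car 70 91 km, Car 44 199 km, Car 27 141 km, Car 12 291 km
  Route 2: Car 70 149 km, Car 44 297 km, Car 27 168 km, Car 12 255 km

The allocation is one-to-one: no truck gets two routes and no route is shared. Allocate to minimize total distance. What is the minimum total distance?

Minimum total: 376 km

Treat this as an assignment problem: match each truck to one route.
Optimal: Car 70→Route 5 (91 km), Car 44→Route 6 (56 km), Car 27→Route 2 (168 km), Car 12→Route 4 (61 km) — total 91+56+168+61 = 376 km.
Column-greedy (each route in turn goes to its cheapest remaining truck) gives 493 km, worse by 117.
Next-best assignment: Car 70→Route 2, Car 44→Route 6, Car 27→Route 5, Car 12→Route 4 = 407 km.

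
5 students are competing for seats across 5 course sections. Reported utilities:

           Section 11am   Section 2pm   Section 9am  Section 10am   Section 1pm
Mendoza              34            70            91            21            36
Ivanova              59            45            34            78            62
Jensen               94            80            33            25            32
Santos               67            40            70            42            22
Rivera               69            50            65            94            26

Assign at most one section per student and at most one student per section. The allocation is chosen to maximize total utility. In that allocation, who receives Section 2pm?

Optimal: Mendoza→Section 9am (91 points), Ivanova→Section 1pm (62 points), Jensen→Section 2pm (80 points), Santos→Section 11am (67 points), Rivera→Section 10am (94 points) — total 91+62+80+67+94 = 394 points.
Max-entry greedy (repeatedly take the single best remaining cell) gives 381 points, worse by 13.
Jensen's own top section is Section 11am (94 points), but forcing Jensen→Section 11am and reassigning the rest optimally gives only 390 points — worse by 4.

Jensen receives Section 2pm.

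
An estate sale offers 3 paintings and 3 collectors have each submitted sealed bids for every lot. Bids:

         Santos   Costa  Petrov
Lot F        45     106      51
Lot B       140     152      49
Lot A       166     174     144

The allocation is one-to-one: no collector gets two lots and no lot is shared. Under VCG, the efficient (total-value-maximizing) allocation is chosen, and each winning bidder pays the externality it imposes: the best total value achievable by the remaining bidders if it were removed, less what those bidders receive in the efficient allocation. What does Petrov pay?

Efficient allocation: Santos→Lot B ($140), Costa→Lot F ($106), Petrov→Lot A ($144); total welfare W = $390.
Petrov receives Lot A at value $144, so the others get W − 144 = $246.
Without Petrov: best allocation of the remaining 2 bidders over all 3 lots is Santos→Lot A ($166), Costa→Lot B ($152), total $318.
VCG payment = (others' best without Petrov) − (others' welfare with Petrov) = 318 − 246 = $72.

Petrov pays $72.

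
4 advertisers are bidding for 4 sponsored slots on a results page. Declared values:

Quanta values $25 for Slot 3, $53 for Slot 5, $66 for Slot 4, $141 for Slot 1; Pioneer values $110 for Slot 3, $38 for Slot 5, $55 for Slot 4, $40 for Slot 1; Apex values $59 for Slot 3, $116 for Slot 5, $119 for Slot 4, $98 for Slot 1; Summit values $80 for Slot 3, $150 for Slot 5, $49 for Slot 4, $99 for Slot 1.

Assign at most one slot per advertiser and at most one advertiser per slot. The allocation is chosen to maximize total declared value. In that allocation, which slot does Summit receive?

Summit receives Slot 5.

Optimal: Quanta→Slot 1 ($141), Pioneer→Slot 3 ($110), Apex→Slot 4 ($119), Summit→Slot 5 ($150) — total 141+110+119+150 = $520.
Checked against all permutations: $520 is optimal.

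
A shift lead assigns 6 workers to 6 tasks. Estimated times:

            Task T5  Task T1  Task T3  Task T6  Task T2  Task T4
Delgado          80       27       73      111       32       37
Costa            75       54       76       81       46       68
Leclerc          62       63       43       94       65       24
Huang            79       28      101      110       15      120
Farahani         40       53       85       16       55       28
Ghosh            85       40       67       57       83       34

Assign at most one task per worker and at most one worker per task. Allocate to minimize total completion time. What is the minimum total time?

Minimum total: 210 min

Optimal: Delgado→Task T1 (27 min), Costa→Task T5 (75 min), Leclerc→Task T3 (43 min), Huang→Task T2 (15 min), Farahani→Task T6 (16 min), Ghosh→Task T4 (34 min) — total 27+75+43+15+16+34 = 210 min.
Every other assignment is strictly worse.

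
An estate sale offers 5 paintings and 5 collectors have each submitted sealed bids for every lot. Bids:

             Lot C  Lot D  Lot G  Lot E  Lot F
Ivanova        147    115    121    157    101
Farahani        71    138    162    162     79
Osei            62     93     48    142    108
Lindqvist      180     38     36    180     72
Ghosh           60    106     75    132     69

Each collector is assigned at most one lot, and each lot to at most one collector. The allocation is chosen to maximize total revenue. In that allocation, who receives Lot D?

Ghosh receives Lot D.

Optimal: Ivanova→Lot E ($157), Farahani→Lot G ($162), Osei→Lot F ($108), Lindqvist→Lot C ($180), Ghosh→Lot D ($106) — total 157+162+108+180+106 = $713.
Column-greedy (each lot in turn goes to its best remaining collector) gives $650, worse by 63.
Next-best assignment: Ivanova→Lot C, Farahani→Lot G, Osei→Lot F, Lindqvist→Lot E, Ghosh→Lot D = $703.
No other one-to-one assignment exceeds $713.
Ghosh's own top lot is Lot E ($132), but forcing Ghosh→Lot E and reassigning the rest optimally gives only $697 — worse by 16.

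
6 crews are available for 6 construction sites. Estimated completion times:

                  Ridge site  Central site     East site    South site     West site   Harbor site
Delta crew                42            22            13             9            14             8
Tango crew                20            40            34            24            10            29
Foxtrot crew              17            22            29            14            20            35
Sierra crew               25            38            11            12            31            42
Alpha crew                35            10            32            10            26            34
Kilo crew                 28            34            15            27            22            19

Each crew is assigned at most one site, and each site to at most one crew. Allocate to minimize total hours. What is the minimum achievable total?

Treat this as an assignment problem: match each crew to one site.
Optimal: Delta crew→Harbor site (8 hours), Tango crew→West site (10 hours), Foxtrot crew→Ridge site (17 hours), Sierra crew→South site (12 hours), Alpha crew→Central site (10 hours), Kilo crew→East site (15 hours) — total 8+10+17+12+10+15 = 72 hours.
Column-greedy (each site in turn goes to its cheapest remaining crew) gives 76 hours, worse by 4.
Next-best assignment: Delta crew→South site, Tango crew→West site, Foxtrot crew→Ridge site, Sierra crew→East site, Alpha crew→Central site, Kilo crew→Harbor site = 76 hours.

Min total: 72 hours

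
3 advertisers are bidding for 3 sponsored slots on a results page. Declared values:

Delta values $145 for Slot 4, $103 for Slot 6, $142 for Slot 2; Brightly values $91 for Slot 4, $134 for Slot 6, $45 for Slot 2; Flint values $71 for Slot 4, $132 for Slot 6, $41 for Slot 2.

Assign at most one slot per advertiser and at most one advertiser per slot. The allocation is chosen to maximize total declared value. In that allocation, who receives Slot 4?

This is a one-to-one assignment (maximum-weight bipartite matching).
Optimal: Delta→Slot 2 ($142), Brightly→Slot 4 ($91), Flint→Slot 6 ($132) — total 142+91+132 = $365.
Column-greedy (each slot in turn goes to its best remaining advertiser) gives $320, worse by 45.
Next-best assignment: Delta→Slot 2, Brightly→Slot 6, Flint→Slot 4 = $347.
Swapping Brightly↔Delta (Brightly→Slot 2 $45, Delta→Slot 4 $145) loses 43.
Brightly's own top slot is Slot 6 ($134), but forcing Brightly→Slot 6 and reassigning the rest optimally gives only $347 — worse by 18.

Brightly receives Slot 4.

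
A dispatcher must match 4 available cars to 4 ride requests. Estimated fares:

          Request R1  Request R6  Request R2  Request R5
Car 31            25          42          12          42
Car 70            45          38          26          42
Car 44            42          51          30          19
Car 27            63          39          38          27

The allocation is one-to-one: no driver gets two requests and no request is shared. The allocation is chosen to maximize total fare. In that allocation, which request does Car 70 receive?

Optimal: Car 31→Request R5 ($42), Car 70→Request R2 ($26), Car 44→Request R6 ($51), Car 27→Request R1 ($63) — total 42+26+51+63 = $182.
Row-greedy (each driver in turn takes its best remaining request) gives $144, worse by 38.
Swapping Car 27↔Car 31 (Car 27→Request R5 $27, Car 31→Request R1 $25) loses 53.
Car 70's own top request is Request R1 ($45), but forcing Car 70→Request R1 and reassigning the rest optimally gives only $176 — worse by 6.

Car 70 receives Request R2.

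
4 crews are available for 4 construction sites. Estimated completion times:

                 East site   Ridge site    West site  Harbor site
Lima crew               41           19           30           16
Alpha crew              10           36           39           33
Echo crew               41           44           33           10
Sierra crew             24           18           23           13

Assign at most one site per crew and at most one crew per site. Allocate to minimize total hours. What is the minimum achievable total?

Minimum total: 62 hours

Optimal: Lima crew→Ridge site (19 hours), Alpha crew→East site (10 hours), Echo crew→Harbor site (10 hours), Sierra crew→West site (23 hours) — total 19+10+10+23 = 62 hours.
Row-greedy (each crew in turn takes its cheapest remaining site) gives 77 hours, worse by 15.
Next-best assignment: Lima crew→West site, Alpha crew→East site, Echo crew→Harbor site, Sierra crew→Ridge site = 68 hours.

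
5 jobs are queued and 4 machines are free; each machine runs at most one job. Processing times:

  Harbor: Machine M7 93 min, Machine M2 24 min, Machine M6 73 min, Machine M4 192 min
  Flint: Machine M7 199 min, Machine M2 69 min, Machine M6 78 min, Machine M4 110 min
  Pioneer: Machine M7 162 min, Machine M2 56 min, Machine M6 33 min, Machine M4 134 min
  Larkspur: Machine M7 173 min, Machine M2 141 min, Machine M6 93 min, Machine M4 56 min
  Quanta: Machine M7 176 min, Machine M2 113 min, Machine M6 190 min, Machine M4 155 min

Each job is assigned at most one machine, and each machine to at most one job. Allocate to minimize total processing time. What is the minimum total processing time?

Optimal: Harbor→Machine M7 (93 min), Flint→Machine M2 (69 min), Pioneer→Machine M6 (33 min), Larkspur→Machine M4 (56 min) — total 93+69+33+56 = 251 min.
Row-greedy (each job in turn takes its cheapest remaining machine) gives 409 min, worse by 158.
Next-best assignment: Harbor→Machine M7, Pioneer→Machine M2, Flint→Machine M6, Larkspur→Machine M4 = 283 min.
No other one-to-one assignment undercuts 251 min.

Minimum total: 251 min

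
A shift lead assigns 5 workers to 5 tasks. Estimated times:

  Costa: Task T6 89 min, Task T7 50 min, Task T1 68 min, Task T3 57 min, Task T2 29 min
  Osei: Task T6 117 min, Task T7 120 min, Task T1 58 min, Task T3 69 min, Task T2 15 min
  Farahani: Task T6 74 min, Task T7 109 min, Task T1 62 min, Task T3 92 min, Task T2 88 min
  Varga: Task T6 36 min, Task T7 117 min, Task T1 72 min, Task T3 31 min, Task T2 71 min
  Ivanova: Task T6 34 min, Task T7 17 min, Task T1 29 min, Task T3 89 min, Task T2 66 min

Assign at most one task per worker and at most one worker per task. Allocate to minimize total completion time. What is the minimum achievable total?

This is a one-to-one assignment (minimum-cost bipartite matching).
Optimal: Costa→Task T3 (57 min), Osei→Task T2 (15 min), Farahani→Task T1 (62 min), Varga→Task T6 (36 min), Ivanova→Task T7 (17 min) — total 57+15+62+36+17 = 187 min.
Row-greedy (each worker in turn takes its cheapest remaining task) gives 209 min, worse by 22.

Min total: 187 min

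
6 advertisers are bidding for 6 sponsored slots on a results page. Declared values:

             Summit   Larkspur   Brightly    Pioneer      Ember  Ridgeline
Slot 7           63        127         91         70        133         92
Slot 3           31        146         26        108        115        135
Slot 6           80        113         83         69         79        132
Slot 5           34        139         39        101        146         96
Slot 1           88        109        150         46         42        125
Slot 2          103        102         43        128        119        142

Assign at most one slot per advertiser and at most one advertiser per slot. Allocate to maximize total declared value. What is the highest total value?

Max total: $766

This is a one-to-one assignment (maximum-weight bipartite matching).
Optimal: Summit→Slot 6 ($80), Larkspur→Slot 7 ($127), Brightly→Slot 1 ($150), Pioneer→Slot 2 ($128), Ember→Slot 5 ($146), Ridgeline→Slot 3 ($135) — total 80+127+150+128+146+135 = $766.
Column-greedy (each slot in turn goes to its best remaining advertiser) gives $765, worse by 1.
Checked against all permutations: $766 is optimal.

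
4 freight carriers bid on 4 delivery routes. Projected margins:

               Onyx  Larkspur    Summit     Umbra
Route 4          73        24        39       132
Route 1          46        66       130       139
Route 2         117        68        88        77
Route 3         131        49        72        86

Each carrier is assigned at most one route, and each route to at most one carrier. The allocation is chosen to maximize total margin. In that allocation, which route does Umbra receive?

Umbra receives Route 4.

Optimal: Onyx→Route 3 ($131k), Larkspur→Route 2 ($68k), Summit→Route 1 ($130k), Umbra→Route 4 ($132k) — total 131+68+130+132 = $461k.
Max-entry greedy (repeatedly take the single best remaining cell) gives $382k, worse by 79.
Next-best assignment: Onyx→Route 2, Larkspur→Route 3, Summit→Route 1, Umbra→Route 4 = $428k.
Every other assignment is strictly worse.
Umbra's own top route is Route 1 ($139k), but forcing Umbra→Route 1 and reassigning the rest optimally gives only $382k — worse by 79.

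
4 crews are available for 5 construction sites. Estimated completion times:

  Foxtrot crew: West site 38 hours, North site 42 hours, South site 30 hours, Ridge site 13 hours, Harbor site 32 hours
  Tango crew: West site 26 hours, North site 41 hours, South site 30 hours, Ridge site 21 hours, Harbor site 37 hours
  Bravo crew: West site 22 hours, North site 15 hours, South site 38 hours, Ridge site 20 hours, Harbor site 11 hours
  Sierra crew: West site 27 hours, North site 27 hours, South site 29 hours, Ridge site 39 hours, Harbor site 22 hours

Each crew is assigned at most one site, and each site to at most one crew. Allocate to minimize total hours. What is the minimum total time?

This is a one-to-one assignment (minimum-cost bipartite matching).
Optimal: Foxtrot crew→Ridge site (13 hours), Tango crew→West site (26 hours), Bravo crew→North site (15 hours), Sierra crew→Harbor site (22 hours) — total 13+26+15+22 = 76 hours.
Row-greedy (each crew in turn takes its cheapest remaining site) gives 77 hours, worse by 1.
Next-best assignment: Foxtrot crew→Ridge site, Tango crew→West site, Bravo crew→Harbor site, Sierra crew→North site = 77 hours.
Checked against all permutations: 76 hours is optimal.

Minimum total: 76 hours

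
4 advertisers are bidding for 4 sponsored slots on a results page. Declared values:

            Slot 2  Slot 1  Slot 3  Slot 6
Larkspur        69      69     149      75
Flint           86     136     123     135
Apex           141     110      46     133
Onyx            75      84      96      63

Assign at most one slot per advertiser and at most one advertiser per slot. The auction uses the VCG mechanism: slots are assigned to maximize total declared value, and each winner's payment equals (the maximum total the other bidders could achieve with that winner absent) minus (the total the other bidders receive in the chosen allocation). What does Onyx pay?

Onyx pays $1.

Efficient allocation: Larkspur→Slot 3 ($149), Flint→Slot 6 ($135), Apex→Slot 2 ($141), Onyx→Slot 1 ($84); total welfare W = $509.
Onyx receives Slot 1 at value $84, so the others get W − 84 = $425.
Without Onyx: best allocation of the remaining 3 bidders over all 4 slots is Larkspur→Slot 3 ($149), Flint→Slot 1 ($136), Apex→Slot 2 ($141), total $426.
VCG payment = (others' best without Onyx) − (others' welfare with Onyx) = 426 − 425 = $1.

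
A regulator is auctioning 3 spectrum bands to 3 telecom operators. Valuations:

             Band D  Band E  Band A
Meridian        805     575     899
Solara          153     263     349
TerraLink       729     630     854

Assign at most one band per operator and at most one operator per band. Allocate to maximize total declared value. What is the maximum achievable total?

Maximum total: $1922M

Optimal: Meridian→Band D ($805M), Solara→Band E ($263M), TerraLink→Band A ($854M) — total 805+263+854 = $1922M.
Max-entry greedy (repeatedly take the single best remaining cell) gives $1891M, worse by 31.
Next-best assignment: Meridian→Band A, Solara→Band E, TerraLink→Band D = $1891M.
Swapping Solara↔TerraLink (Solara→Band A $349M, TerraLink→Band E $630M) loses 138.
Every other assignment is strictly worse.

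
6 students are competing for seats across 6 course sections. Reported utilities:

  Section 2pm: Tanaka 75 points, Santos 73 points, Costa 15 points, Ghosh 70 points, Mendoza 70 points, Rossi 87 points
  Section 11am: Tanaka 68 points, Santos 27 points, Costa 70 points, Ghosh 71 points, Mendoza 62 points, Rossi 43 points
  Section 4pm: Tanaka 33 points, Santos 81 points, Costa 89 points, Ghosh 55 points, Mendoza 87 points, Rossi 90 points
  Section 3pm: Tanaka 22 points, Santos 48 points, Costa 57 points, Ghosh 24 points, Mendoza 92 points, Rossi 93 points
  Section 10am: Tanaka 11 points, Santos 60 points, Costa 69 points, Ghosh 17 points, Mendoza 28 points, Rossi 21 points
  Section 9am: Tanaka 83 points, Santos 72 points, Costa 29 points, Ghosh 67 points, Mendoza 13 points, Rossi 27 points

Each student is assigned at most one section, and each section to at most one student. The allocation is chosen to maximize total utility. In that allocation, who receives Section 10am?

Treat this as an assignment problem: match each student to one section.
Optimal: Tanaka→Section 9am (83 points), Santos→Section 4pm (81 points), Costa→Section 10am (69 points), Ghosh→Section 11am (71 points), Mendoza→Section 3pm (92 points), Rossi→Section 2pm (87 points) — total 83+81+69+71+92+87 = 483 points.
Row-greedy (each student in turn takes its best remaining section) gives 417 points, worse by 66.
Next-best assignment: Tanaka→Section 9am, Santos→Section 10am, Costa→Section 4pm, Ghosh→Section 11am, Mendoza→Section 3pm, Rossi→Section 2pm = 482 points.
Swapping Tanaka↔Santos (Tanaka→Section 4pm 33 points, Santos→Section 9am 72 points) loses 59.
Costa's own top section is Section 4pm (89 points), but forcing Costa→Section 4pm and reassigning the rest optimally gives only 482 points — worse by 1.

Costa receives Section 10am.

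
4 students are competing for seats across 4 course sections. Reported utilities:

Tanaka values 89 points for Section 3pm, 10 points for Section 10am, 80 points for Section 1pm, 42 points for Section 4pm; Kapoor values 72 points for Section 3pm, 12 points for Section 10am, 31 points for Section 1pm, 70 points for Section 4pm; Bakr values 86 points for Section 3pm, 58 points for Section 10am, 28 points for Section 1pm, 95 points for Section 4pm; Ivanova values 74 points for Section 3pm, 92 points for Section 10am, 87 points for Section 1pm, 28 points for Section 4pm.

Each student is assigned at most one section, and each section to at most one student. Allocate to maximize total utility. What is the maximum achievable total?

Maximum total: 339 points

This is a one-to-one assignment (maximum-weight bipartite matching).
Optimal: Tanaka→Section 1pm (80 points), Kapoor→Section 3pm (72 points), Bakr→Section 4pm (95 points), Ivanova→Section 10am (92 points) — total 80+72+95+92 = 339 points.
Max-entry greedy (repeatedly take the single best remaining cell) gives 307 points, worse by 32.
Checked against all permutations: 339 points is optimal.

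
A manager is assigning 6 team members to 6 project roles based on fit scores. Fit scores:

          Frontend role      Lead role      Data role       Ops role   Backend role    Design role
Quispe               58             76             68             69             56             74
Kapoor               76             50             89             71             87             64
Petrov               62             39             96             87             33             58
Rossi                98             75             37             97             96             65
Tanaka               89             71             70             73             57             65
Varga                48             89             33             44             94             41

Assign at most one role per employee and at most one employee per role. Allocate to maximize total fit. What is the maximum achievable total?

Treat this as an assignment problem: match each employee to one role.
Optimal: Quispe→Design role (74 pts), Kapoor→Backend role (87 pts), Petrov→Data role (96 pts), Rossi→Ops role (97 pts), Tanaka→Frontend role (89 pts), Varga→Lead role (89 pts) — total 74+87+96+97+89+89 = 532 pts.
Row-greedy (each employee in turn takes its best remaining role) gives 509 pts, worse by 23.
Swapping Varga↔Petrov (Varga→Data role 33 pts, Petrov→Lead role 39 pts) loses 113.
Every other assignment is strictly worse.

Maximum total: 532 pts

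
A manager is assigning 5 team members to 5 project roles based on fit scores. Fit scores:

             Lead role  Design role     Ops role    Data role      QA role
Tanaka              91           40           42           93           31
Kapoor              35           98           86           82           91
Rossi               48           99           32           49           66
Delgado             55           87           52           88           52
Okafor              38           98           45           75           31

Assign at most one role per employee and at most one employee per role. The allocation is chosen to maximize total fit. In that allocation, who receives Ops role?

Kapoor receives Ops role.

Optimal: Tanaka→Lead role (91 pts), Kapoor→Ops role (86 pts), Rossi→QA role (66 pts), Delgado→Data role (88 pts), Okafor→Design role (98 pts) — total 91+86+66+88+98 = 429 pts.
Max-entry greedy (repeatedly take the single best remaining cell) gives 383 pts, worse by 46.
Next-best assignment: Tanaka→Lead role, Kapoor→QA role, Rossi→Design role, Delgado→Data role, Okafor→Ops role = 414 pts.
Kapoor's own top role is Design role (98 pts), but forcing Kapoor→Design role and reassigning the rest optimally gives only 388 pts — worse by 41.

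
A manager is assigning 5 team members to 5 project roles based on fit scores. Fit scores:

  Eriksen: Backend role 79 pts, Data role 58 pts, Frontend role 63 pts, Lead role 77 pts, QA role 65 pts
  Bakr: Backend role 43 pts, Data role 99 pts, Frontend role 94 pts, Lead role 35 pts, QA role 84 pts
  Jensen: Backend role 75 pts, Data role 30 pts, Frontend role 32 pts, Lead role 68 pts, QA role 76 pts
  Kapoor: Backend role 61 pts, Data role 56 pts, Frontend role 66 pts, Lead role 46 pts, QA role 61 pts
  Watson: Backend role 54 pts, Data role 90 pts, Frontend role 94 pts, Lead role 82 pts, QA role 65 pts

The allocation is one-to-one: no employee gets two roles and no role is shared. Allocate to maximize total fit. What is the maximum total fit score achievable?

Max total: 407 pts

Optimal: Eriksen→Lead role (77 pts), Bakr→Data role (99 pts), Jensen→QA role (76 pts), Kapoor→Backend role (61 pts), Watson→Frontend role (94 pts) — total 77+99+76+61+94 = 407 pts.
Column-greedy (each role in turn goes to its best remaining employee) gives 401 pts, worse by 6.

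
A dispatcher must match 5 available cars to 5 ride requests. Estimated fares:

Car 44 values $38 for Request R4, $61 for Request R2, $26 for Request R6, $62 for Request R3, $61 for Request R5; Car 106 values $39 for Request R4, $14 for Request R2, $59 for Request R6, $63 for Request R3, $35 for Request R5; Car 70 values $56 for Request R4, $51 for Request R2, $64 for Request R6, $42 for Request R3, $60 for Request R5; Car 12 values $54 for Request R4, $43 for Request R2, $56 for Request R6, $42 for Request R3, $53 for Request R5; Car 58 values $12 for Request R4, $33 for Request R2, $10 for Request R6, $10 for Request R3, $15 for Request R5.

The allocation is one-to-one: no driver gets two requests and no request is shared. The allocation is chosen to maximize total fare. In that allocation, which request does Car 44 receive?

Optimal: Car 44→Request R5 ($61), Car 106→Request R3 ($63), Car 70→Request R6 ($64), Car 12→Request R4 ($54), Car 58→Request R2 ($33) — total 61+63+64+54+33 = $275.
Column-greedy (each request in turn goes to its best remaining driver) gives $233, worse by 42.
Car 44's own top request is Request R3 ($62), but forcing Car 44→Request R3 and reassigning the rest optimally gives only $268 — worse by 7.

Car 44 receives Request R5.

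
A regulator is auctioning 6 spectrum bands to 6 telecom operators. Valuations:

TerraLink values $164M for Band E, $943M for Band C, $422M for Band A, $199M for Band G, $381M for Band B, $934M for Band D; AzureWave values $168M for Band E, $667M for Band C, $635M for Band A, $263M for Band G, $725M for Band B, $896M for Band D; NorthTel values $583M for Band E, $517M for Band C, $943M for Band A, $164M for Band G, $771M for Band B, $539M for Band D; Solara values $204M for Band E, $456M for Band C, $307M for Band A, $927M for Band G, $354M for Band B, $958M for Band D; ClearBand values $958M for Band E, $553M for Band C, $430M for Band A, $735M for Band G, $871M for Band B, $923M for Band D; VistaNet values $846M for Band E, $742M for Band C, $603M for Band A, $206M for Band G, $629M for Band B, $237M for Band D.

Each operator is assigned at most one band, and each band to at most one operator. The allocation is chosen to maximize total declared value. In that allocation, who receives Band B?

ClearBand receives Band B.

Treat this as an assignment problem: match each operator to one band.
Optimal: TerraLink→Band C ($943M), AzureWave→Band D ($896M), NorthTel→Band A ($943M), Solara→Band G ($927M), ClearBand→Band B ($871M), VistaNet→Band E ($846M) — total 943+896+943+927+871+846 = $5426M.
Column-greedy (each band in turn goes to its best remaining operator) gives $4733M, worse by 693.
Next-best assignment: TerraLink→Band C, AzureWave→Band B, NorthTel→Band A, Solara→Band G, ClearBand→Band D, VistaNet→Band E = $5307M.
Swapping AzureWave↔NorthTel (AzureWave→Band A $635M, NorthTel→Band D $539M) loses 665.
ClearBand's own top band is Band E ($958M), but forcing ClearBand→Band E and reassigning the rest optimally gives only $5296M — worse by 130.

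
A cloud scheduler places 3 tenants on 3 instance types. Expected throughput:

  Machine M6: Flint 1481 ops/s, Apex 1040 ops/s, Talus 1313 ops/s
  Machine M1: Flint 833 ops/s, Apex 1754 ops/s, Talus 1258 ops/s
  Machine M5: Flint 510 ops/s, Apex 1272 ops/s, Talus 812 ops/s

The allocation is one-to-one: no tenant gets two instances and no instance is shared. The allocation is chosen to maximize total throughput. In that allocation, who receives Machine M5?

Optimal: Flint→Machine M6 (1481 ops/s), Apex→Machine M1 (1754 ops/s), Talus→Machine M5 (812 ops/s) — total 1481+1754+812 = 4047 ops/s.
No other one-to-one assignment exceeds 4047 ops/s.
Talus's own top instance is Machine M6 (1313 ops/s), but forcing Talus→Machine M6 and reassigning the rest optimally gives only 3577 ops/s — worse by 470.

Talus receives Machine M5.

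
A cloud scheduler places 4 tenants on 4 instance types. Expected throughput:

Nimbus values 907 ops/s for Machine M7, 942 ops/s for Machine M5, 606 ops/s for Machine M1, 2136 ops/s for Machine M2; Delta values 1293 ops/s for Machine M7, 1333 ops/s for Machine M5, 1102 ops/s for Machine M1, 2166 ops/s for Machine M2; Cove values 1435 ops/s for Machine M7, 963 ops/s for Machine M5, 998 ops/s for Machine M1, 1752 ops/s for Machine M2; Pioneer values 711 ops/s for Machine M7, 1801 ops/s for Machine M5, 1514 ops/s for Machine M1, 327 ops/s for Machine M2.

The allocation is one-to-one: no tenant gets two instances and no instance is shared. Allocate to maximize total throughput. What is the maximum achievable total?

Optimal: Nimbus→Machine M2 (2136 ops/s), Delta→Machine M1 (1102 ops/s), Cove→Machine M7 (1435 ops/s), Pioneer→Machine M5 (1801 ops/s) — total 2136+1102+1435+1801 = 6474 ops/s.
Row-greedy (each tenant in turn takes its best remaining instance) gives 6418 ops/s, worse by 56.

Maximum total: 6474 ops/s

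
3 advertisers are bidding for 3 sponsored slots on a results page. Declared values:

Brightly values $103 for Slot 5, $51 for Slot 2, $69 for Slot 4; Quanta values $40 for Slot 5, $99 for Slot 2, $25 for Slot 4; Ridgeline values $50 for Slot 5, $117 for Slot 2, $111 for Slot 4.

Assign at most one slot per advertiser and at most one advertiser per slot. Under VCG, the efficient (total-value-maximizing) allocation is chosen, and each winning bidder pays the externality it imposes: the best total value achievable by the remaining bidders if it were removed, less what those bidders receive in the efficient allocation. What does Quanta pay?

Quanta pays $6.

Efficient allocation: Brightly→Slot 5 ($103), Quanta→Slot 2 ($99), Ridgeline→Slot 4 ($111); total welfare W = $313.
Quanta receives Slot 2 at value $99, so the others get W − 99 = $214.
Without Quanta: best allocation of the remaining 2 bidders over all 3 slots is Brightly→Slot 5 ($103), Ridgeline→Slot 2 ($117), total $220.
VCG payment = (others' best without Quanta) − (others' welfare with Quanta) = 220 − 214 = $6.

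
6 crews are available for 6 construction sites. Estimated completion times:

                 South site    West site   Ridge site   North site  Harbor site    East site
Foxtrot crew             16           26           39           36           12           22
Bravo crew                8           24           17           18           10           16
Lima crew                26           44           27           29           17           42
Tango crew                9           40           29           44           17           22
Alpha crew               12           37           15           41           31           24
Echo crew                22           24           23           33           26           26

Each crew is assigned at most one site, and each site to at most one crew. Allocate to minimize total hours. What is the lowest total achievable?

Optimal: Foxtrot crew→Harbor site (12 hours), Bravo crew→East site (16 hours), Lima crew→North site (29 hours), Tango crew→South site (9 hours), Alpha crew→Ridge site (15 hours), Echo crew→West site (24 hours) — total 12+16+29+9+15+24 = 105 hours.
Column-greedy (each site in turn goes to its cheapest remaining crew) gives 110 hours, worse by 5.
Swapping Alpha crew↔Bravo crew (Alpha crew→East site 24 hours, Bravo crew→Ridge site 17 hours) adds 10.
Checked against all permutations: 105 hours is optimal.

Minimum total: 105 hours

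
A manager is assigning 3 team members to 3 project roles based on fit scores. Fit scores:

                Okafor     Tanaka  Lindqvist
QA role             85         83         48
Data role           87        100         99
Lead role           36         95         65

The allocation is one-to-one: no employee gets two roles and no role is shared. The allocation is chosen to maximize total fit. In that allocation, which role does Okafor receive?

Optimal: Okafor→QA role (85 pts), Tanaka→Lead role (95 pts), Lindqvist→Data role (99 pts) — total 85+95+99 = 279 pts.
Column-greedy (each role in turn goes to its best remaining employee) gives 250 pts, worse by 29.
No other one-to-one assignment exceeds 279 pts.
Okafor's own top role is Data role (87 pts), but forcing Okafor→Data role and reassigning the rest optimally gives only 235 pts — worse by 44.

Okafor receives QA role.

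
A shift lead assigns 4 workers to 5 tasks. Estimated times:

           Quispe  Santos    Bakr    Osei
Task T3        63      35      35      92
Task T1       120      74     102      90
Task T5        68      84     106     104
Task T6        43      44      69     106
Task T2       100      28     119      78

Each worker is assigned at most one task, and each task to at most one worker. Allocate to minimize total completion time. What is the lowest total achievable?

Treat this as an assignment problem: match each worker to one task.
Optimal: Quispe→Task T6 (43 min), Santos→Task T2 (28 min), Bakr→Task T3 (35 min), Osei→Task T1 (90 min) — total 43+28+35+90 = 196 min.
Column-greedy (each task in turn goes to its cheapest remaining worker) gives 262 min, worse by 66.
Checked against all permutations: 196 min is optimal.

Minimum total: 196 min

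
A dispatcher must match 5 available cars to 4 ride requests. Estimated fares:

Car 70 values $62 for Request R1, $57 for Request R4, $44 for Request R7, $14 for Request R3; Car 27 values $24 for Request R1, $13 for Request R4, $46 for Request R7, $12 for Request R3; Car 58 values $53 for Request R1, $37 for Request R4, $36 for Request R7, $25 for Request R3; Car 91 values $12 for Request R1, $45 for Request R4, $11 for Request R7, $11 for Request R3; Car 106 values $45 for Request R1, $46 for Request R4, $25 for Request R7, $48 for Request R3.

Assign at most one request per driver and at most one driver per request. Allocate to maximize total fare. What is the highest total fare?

This is the linear assignment problem.
Optimal: Car 58→Request R1 ($53), Car 70→Request R4 ($57), Car 27→Request R7 ($46), Car 106→Request R3 ($48) — total 53+57+46+48 = $204.
Max-entry greedy (repeatedly take the single best remaining cell) gives $201, worse by 3.
Next-best assignment: Car 70→Request R1, Car 91→Request R4, Car 27→Request R7, Car 106→Request R3 = $201.
Swapping Car 106↔Car 27 (Car 106→Request R7 $25, Car 27→Request R3 $12) loses 57.

Max total: $204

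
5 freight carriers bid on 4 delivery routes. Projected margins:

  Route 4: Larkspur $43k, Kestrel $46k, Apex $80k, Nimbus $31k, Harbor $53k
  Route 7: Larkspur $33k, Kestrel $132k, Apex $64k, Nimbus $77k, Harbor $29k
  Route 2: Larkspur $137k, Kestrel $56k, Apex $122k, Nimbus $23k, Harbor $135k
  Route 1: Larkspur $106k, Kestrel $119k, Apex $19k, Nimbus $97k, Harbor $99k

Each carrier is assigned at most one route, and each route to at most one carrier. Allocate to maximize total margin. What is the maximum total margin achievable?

This is a one-to-one assignment (maximum-weight bipartite matching).
Optimal: Apex→Route 4 ($80k), Kestrel→Route 7 ($132k), Harbor→Route 2 ($135k), Larkspur→Route 1 ($106k) — total 80+132+135+106 = $453k.
Swapping Harbor↔Kestrel (Harbor→Route 7 $29k, Kestrel→Route 2 $56k) loses 182.

Max total: $453k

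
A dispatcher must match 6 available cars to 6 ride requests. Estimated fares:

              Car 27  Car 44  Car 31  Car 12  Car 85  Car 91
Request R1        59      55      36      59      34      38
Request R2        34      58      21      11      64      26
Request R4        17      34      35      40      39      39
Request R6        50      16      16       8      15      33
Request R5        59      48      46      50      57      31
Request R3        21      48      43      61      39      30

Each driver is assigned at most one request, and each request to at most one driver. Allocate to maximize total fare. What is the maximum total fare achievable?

Maximum total: $315

Optimal: Car 27→Request R6 ($50), Car 44→Request R1 ($55), Car 31→Request R5 ($46), Car 12→Request R3 ($61), Car 85→Request R2 ($64), Car 91→Request R4 ($39) — total 50+55+46+61+64+39 = $315.
Max-entry greedy (repeatedly take the single best remaining cell) gives $287, worse by 28.
Next-best assignment: Car 27→Request R5, Car 44→Request R1, Car 31→Request R4, Car 12→Request R3, Car 85→Request R2, Car 91→Request R6 = $307.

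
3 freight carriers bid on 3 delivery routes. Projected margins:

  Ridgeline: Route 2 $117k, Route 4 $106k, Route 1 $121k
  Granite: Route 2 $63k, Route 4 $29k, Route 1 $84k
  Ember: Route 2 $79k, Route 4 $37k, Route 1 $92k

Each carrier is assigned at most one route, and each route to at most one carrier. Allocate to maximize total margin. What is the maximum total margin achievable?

Maximum total: $269k

This is a one-to-one assignment (maximum-weight bipartite matching).
Optimal: Ridgeline→Route 4 ($106k), Granite→Route 1 ($84k), Ember→Route 2 ($79k) — total 106+84+79 = $269k.
Max-entry greedy (repeatedly take the single best remaining cell) gives $229k, worse by 40.
Next-best assignment: Ridgeline→Route 4, Granite→Route 2, Ember→Route 1 = $261k.
Swapping Ridgeline↔Granite (Ridgeline→Route 1 $121k, Granite→Route 4 $29k) loses 40.
Every other assignment is strictly worse.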